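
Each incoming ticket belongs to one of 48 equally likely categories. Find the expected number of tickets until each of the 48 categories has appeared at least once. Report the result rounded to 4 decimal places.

The wait to go from k to k+1 distinct categories is geometric with mean 48/(48-k).
E[T] = 48/48 + 48/47 + 48/46 + ... + 48/2 + 48/1 = 48·H_{48}.
H_{48} = 4.45880, so E[T] = 214.02226.

214.0223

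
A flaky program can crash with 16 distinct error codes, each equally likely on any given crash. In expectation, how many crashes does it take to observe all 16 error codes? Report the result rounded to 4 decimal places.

Split into phases: going from k distinct to k+1 distinct takes on average 16/(16-k) crashes.
E[T] = 16/16 + 16/15 + 16/14 + ... + 16/2 + 16/1 = 16·H_{16}.
H_{16} = 3.38073, so E[T] = 54.09166.

54.0917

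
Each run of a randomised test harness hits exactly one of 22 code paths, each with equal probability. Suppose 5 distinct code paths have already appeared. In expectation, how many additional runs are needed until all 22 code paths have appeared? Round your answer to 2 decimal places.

75.67

From k distinct to k+1 distinct takes on average 22/(22-k) runs.
Sum over k = 5,...,21: E = 22/17 + 22/16 + 22/15 + ... + 22/2 + 22/1 = 75.670.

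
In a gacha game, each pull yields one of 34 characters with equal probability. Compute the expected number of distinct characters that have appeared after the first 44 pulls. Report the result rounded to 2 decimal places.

24.86

For each character, P(seen in 44 pulls) = 1 - (33/34)^44 = 0.731.
By linearity of expectation, E[distinct seen] = 34·(1 - (33/34)^44) = 24.858.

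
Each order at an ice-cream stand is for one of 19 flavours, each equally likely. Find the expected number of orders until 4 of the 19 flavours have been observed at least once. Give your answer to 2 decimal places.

Going from k to k+1 distinct takes a geometric number of orders with mean 19/(19-k).
Sum over k = 0,...,3: E = 19/19 + 19/18 + 19/17 + 19/16 = 4.361.

4.36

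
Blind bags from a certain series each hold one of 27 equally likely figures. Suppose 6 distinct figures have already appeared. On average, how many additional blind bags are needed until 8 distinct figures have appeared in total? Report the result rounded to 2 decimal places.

2.64

From k distinct to k+1 distinct takes on average 27/(27-k) blind bags.
Sum over k = 6,...,7: E = 27/21 + 27/20 = 2.636.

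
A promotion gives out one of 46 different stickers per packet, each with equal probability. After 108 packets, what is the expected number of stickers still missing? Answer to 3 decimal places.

4.284

For each sticker, P(unseen after 108) = (45/46)^108 = 0.0931.
By linearity of expectation, E[unseen] = 46·(45/46)^108 = 4.2841.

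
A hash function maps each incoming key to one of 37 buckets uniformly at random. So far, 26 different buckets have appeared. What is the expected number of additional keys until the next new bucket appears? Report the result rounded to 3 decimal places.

Each key yields a new bucket with probability (37-26)/37 = 11/37, so the wait is geometric with mean 37/11.
E = 37/11 = 3.3636.

3.364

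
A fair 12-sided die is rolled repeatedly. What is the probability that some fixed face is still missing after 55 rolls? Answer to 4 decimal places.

0.0083

On each roll the fixed face fails to appear with probability 11/12.
P(still missing after 55) = (11/12)^55 = 0.00835.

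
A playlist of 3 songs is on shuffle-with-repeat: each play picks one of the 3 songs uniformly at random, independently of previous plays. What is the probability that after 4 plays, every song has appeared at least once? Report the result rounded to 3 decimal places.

Let A_i be the event that song i is missing after 4 plays. By inclusion–exclusion on the A_i,
P(all seen) = Σ_{j=0}^{3} (-1)^j C(3,j)((3-j)/3)^4
= 1.0000 - 0.5926 + 0.0370 - 0.0000
= 0.4444.

0.444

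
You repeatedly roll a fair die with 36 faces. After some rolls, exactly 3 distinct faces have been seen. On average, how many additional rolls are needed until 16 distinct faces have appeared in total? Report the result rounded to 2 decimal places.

17.68

The wait to go from k to k+1 distinct faces is geometric with mean 36/(36-k).
Sum over k = 3,...,15: E = 36/33 + 36/32 + 36/31 + ... + 36/22 + 36/21 = 17.678.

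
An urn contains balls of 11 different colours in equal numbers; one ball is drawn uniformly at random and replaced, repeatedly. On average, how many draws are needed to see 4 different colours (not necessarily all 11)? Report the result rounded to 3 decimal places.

4.697

Going from k to k+1 distinct takes a geometric number of draws with mean 11/(11-k).
Sum over k = 0,...,3: E = 11/11 + 11/10 + 11/9 + 11/8 = 4.6972.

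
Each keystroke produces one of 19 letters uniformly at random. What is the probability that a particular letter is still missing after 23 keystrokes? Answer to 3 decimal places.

On each keystroke the fixed letter fails to appear with probability 18/19.
P(still missing after 23) = (18/19)^23 = 0.2884.

0.288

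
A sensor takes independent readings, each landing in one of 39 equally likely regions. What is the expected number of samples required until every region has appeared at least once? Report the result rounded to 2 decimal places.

The wait to go from k to k+1 distinct regions is geometric with mean 39/(39-k).
E[T] = 39/39 + 39/38 + 39/37 + ... + 39/2 + 39/1 = 39·H_{39}.
H_{39} = 4.254, so E[T] = 165.888.

165.89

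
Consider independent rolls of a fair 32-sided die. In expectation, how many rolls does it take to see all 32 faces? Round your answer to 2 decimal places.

The wait to go from k to k+1 distinct faces is geometric with mean 32/(32-k).
E[T] = 32/32 + 32/31 + 32/30 + ... + 32/2 + 32/1 = 32·H_{32}.
H_{32} = 4.058, so E[T] = 129.872.

129.87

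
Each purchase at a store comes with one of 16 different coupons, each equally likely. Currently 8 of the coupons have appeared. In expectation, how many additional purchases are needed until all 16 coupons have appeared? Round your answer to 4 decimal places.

The wait to go from k to k+1 distinct coupons is geometric with mean 16/(16-k).
Sum over k = 8,...,15: E = 16/8 + 16/7 + 16/6 + ... + 16/2 + 16/1 = 43.48571.

43.4857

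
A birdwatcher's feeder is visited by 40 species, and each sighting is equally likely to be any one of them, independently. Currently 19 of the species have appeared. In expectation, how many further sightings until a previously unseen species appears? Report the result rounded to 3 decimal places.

The number of sightings until the next new species is geometric with success probability 21/40, so its mean is 40/21.
E = 40/21 = 1.9048.

1.905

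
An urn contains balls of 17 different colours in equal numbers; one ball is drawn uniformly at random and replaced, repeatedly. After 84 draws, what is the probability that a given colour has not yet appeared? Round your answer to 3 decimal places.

0.006

On each draw the fixed colour fails to appear with probability 16/17.
P(still missing after 84) = (16/17)^84 = 0.0061.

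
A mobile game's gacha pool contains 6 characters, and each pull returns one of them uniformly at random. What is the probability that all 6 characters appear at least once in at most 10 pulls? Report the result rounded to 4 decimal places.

Let A_i be the event that character i is missing after 10 pulls. By inclusion–exclusion on the A_i,
P(all seen) = Σ_{j=0}^{6} (-1)^j C(6,j)((6-j)/6)^10
= 1.00000 - 0.96903 + 0.26012 - 0.01953 + 0.00025 - 0.00000 + 0.00000
= 0.27181.

0.2718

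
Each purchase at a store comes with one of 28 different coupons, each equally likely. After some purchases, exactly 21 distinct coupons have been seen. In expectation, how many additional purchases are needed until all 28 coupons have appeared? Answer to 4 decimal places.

72.6000

With k distinct coupons already seen, the next new one takes an expected 28/(28-k) purchases.
Sum over k = 21,...,27: E = 28/7 + 28/6 + 28/5 + ... + 28/2 + 28/1 = 72.60000.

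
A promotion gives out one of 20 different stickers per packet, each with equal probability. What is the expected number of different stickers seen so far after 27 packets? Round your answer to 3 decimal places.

14.993

For each sticker, P(seen in 27 packets) = 1 - (19/20)^27 = 0.7497.
By linearity of expectation, E[distinct seen] = 20·(1 - (19/20)^27) = 14.9931.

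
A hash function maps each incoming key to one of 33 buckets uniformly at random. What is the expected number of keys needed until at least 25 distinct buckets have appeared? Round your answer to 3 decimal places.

45.241

Going from k to k+1 distinct takes a geometric number of keys with mean 33/(33-k).
Sum over k = 0,...,24: E = 33/33 + 33/32 + 33/31 + ... + 33/10 + 33/9 = 45.2411.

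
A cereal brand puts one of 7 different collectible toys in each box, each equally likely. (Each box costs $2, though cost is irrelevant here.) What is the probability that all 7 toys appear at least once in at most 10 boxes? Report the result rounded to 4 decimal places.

0.1049

Let A_i be the event that toy i is missing after 10 boxes. By inclusion–exclusion on the A_i,
P(all seen) = Σ_{j=0}^{7} (-1)^j C(7,j)((7-j)/7)^10
= 1.00000 - 1.49841 + 0.72600 - 0.12992 + 0.00732 - 0.00008 + 0.00000 - 0.00000
= 0.10491.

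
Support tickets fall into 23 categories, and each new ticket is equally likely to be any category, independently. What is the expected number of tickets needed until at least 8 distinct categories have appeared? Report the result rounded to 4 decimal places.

9.5694

With k distinct categories already seen, the next new one arrives after an expected 23/(23-k) tickets.
Sum over k = 0,...,7: E = 23/23 + 23/22 + 23/21 + ... + 23/17 + 23/16 = 9.56944.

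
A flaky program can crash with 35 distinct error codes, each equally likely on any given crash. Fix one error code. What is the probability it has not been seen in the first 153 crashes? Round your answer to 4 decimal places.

0.0119

On each crash the fixed error code fails to appear with probability 34/35.
P(still missing after 153) = (34/35)^153 = 0.01185.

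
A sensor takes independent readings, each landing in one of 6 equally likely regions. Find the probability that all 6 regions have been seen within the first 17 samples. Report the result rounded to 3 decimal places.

Let A_i be the event that region i is missing after 17 samples. By inclusion–exclusion on the A_i,
P(all seen) = Σ_{j=0}^{6} (-1)^j C(6,j)((6-j)/6)^17
= 1.0000 - 0.2704 + 0.0152 - 0.0002 + 0.0000 - 0.0000 + 0.0000
= 0.7446.

0.745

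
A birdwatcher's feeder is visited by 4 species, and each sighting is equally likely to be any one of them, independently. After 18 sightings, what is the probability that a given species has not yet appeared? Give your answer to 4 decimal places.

0.0056

On each sighting the fixed species fails to appear with probability 3/4.
P(still missing after 18) = (3/4)^18 = 0.00564.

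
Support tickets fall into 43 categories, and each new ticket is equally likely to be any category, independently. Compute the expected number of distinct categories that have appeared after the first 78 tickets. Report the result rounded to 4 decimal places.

For each category, P(seen in 78 tickets) = 1 - (42/43)^78 = 0.84045.
By linearity of expectation, E[distinct seen] = 43·(1 - (42/43)^78) = 36.13922.

36.1392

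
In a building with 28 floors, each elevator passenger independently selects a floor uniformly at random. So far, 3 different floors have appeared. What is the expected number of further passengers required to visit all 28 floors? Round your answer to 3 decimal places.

106.847

The wait to go from k to k+1 distinct floors is geometric with mean 28/(28-k).
Sum over k = 3,...,27: E = 28/25 + 28/24 + 28/23 + ... + 28/2 + 28/1 = 106.8468.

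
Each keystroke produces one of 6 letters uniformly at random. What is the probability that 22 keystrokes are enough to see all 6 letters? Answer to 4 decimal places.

Let A_i be the event that letter i is missing after 22 keystrokes. By inclusion–exclusion on the A_i,
P(all seen) = Σ_{j=0}^{6} (-1)^j C(6,j)((6-j)/6)^22
= 1.00000 - 0.10868 + 0.00200 - 0.00000 + 0.00000 - 0.00000 + 0.00000
= 0.89332.

0.8933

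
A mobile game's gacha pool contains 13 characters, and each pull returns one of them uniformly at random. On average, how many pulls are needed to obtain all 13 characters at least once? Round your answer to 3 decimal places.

41.342

Split into phases: going from k distinct to k+1 distinct takes on average 13/(13-k) pulls.
E[T] = 13/13 + 13/12 + 13/11 + ... + 13/2 + 13/1 = 13·H_{13}.
H_{13} = 3.1801, so E[T] = 41.3417.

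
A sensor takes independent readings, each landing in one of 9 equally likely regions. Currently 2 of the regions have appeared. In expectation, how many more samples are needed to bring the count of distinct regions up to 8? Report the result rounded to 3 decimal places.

14.336

From k distinct to k+1 distinct takes on average 9/(9-k) samples.
Sum over k = 2,...,7: E = 9/7 + 9/6 + 9/5 + 9/4 + 9/3 + 9/2 = 14.3357.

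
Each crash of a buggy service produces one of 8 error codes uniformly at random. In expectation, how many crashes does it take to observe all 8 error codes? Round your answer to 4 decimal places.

Split into phases: going from k distinct to k+1 distinct takes on average 8/(8-k) crashes.
E[T] = 8/8 + 8/7 + 8/6 + ... + 8/2 + 8/1 = 8·H_{8}.
H_{8} = 2.71786, so E[T] = 21.74286.

21.7429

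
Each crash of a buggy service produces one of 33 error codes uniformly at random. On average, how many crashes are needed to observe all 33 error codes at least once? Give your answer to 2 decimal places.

134.93

After k distinct error codes have appeared, the next crash gives a new one with probability (33-k)/33, so the expected wait for the (k+1)-th is 33/(33-k).
E[T] = 33/33 + 33/32 + 33/31 + ... + 33/2 + 33/1 = 33·H_{33}.
H_{33} = 4.089, so E[T] = 134.930.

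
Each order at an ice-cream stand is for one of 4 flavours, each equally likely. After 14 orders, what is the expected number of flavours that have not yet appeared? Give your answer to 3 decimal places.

For each flavour, P(unseen after 14) = (3/4)^14 = 0.0178.
By linearity of expectation, E[unseen] = 4·(3/4)^14 = 0.0713.

0.071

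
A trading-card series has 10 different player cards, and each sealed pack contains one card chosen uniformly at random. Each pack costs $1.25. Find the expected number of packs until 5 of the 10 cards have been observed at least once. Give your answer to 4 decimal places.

6.4563

Going from k to k+1 distinct takes a geometric number of packs with mean 10/(10-k).
Sum over k = 0,...,4: E = 10/10 + 10/9 + 10/8 + 10/7 + 10/6 = 6.45635.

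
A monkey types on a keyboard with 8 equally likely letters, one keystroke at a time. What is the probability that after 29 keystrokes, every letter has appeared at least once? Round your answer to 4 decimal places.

0.8401

Let A_i be the event that letter i is missing after 29 keystrokes. By inclusion–exclusion on the A_i,
P(all seen) = Σ_{j=0}^{8} (-1)^j C(8,j)((8-j)/8)^29
= 1.00000 - 0.16647 + 0.00667 - 0.00007 + 0.00000 - 0.00000 + 0.00000 - 0.00000 + 0.00000
= 0.84013.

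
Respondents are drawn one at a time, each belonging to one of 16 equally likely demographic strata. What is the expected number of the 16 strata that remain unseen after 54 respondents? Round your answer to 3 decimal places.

0.490

For each stratum, P(unseen after 54) = (15/16)^54 = 0.0307.
By linearity of expectation, E[unseen] = 16·(15/16)^54 = 0.4904.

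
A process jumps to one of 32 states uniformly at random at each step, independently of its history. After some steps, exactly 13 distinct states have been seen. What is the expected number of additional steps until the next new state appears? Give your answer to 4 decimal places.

Each step yields a new state with probability (32-13)/32 = 19/32, so the wait is geometric with mean 32/19.
E = 32/19 = 1.68421.

1.6842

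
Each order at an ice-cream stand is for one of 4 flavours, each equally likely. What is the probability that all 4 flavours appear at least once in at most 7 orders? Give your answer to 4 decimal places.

0.5127

By inclusion–exclusion over which flavours are missing,
P(all seen) = Σ_{j=0}^{4} (-1)^j C(4,j)((4-j)/4)^7
= 1.00000 - 0.53394 + 0.04688 - 0.00024 + 0.00000
= 0.51270.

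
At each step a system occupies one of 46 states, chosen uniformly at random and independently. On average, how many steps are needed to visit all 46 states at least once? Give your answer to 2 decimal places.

203.17

After k distinct states have appeared, the next step gives a new one with probability (46-k)/46, so the expected wait for the (k+1)-th is 46/(46-k).
E[T] = 46/46 + 46/45 + 46/44 + ... + 46/2 + 46/1 = 46·H_{46}.
H_{46} = 4.417, so E[T] = 203.168.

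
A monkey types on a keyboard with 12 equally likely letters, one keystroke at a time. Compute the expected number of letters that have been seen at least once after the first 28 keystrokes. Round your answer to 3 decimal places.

For each letter, P(seen in 28 keystrokes) = 1 - (11/12)^28 = 0.9125.
By linearity of expectation, E[distinct seen] = 12·(1 - (11/12)^28) = 10.9502.

10.950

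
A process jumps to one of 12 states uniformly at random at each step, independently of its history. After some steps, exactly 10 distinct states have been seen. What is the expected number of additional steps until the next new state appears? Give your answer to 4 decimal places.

The number of steps until the next new state is geometric with success probability 2/12, so its mean is 12/2.
E = 12/2 = 6.00000.

6.0000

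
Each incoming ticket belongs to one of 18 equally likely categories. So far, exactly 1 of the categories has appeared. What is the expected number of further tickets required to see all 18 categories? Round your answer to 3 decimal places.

61.912

The wait to go from k to k+1 distinct categories is geometric with mean 18/(18-k).
Sum over k = 1,...,17: E = 18/17 + 18/16 + 18/15 + ... + 18/2 + 18/1 = 61.9119.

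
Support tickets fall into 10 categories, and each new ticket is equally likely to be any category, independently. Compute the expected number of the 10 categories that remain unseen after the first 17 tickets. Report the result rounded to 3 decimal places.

For each category, P(unseen after 17) = (9/10)^17 = 0.1668.
By linearity of expectation, E[unseen] = 10·(9/10)^17 = 1.6677.

1.668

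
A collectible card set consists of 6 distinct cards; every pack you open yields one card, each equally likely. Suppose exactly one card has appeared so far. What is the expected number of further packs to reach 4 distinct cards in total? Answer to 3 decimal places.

From k distinct to k+1 distinct takes on average 6/(6-k) packs.
Sum over k = 1,...,3: E = 6/5 + 6/4 + 6/3 = 4.7000.

4.700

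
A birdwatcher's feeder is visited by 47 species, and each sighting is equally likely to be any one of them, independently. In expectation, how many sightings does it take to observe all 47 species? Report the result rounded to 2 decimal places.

Split into phases: going from k distinct to k+1 distinct takes on average 47/(47-k) sightings.
E[T] = 47/47 + 47/46 + 47/45 + ... + 47/2 + 47/1 = 47·H_{47}.
H_{47} = 4.438, so E[T] = 208.584.

208.58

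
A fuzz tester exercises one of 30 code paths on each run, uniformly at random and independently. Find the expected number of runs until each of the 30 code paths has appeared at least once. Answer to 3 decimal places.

After k distinct code paths have appeared, the next run gives a new one with probability (30-k)/30, so the expected wait for the (k+1)-th is 30/(30-k).
E[T] = 30/30 + 30/29 + 30/28 + ... + 30/2 + 30/1 = 30·H_{30}.
H_{30} = 3.9950, so E[T] = 119.8496.

119.850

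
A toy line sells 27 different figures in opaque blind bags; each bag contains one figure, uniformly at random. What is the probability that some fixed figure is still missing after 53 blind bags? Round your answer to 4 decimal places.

On each blind bag the fixed figure fails to appear with probability 26/27.
P(still missing after 53) = (26/27)^53 = 0.13530.

0.1353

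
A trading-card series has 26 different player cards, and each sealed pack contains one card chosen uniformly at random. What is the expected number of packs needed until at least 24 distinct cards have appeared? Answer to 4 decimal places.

61.2149

With k distinct cards already seen, the next new one arrives after an expected 26/(26-k) packs.
Sum over k = 0,...,23: E = 26/26 + 26/25 + 26/24 + ... + 26/4 + 26/3 = 61.21491.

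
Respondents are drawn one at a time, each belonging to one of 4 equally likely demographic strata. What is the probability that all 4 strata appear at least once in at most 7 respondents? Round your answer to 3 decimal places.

By inclusion–exclusion over which strata are missing,
P(all seen) = Σ_{j=0}^{4} (-1)^j C(4,j)((4-j)/4)^7
= 1.0000 - 0.5339 + 0.0469 - 0.0002 + 0.0000
= 0.5127.

0.513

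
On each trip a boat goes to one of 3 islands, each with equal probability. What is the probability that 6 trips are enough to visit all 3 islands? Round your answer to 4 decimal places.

0.7407

Let A_i be the event that island i is missing after 6 trips. By inclusion–exclusion on the A_i,
P(all seen) = Σ_{j=0}^{3} (-1)^j C(3,j)((3-j)/3)^6
= 1.00000 - 0.26337 + 0.00412 - 0.00000
= 0.74074.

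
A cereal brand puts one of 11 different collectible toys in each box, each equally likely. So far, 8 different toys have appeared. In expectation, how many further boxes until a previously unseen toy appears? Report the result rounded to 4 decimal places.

3.6667

The number of boxes until the next new toy is geometric with success probability 3/11, so its mean is 11/3.
E = 11/3 = 3.66667.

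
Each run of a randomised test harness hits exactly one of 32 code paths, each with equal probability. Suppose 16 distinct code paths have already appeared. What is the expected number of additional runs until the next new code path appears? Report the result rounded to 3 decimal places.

2.000

Each run yields a new code path with probability (32-16)/32 = 16/32, so the wait is geometric with mean 32/16.
E = 32/16 = 2.0000.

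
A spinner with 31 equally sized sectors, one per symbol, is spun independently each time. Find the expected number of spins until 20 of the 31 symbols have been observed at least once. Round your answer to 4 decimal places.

31.2284

With k distinct symbols already seen, the next new one arrives after an expected 31/(31-k) spins.
Sum over k = 0,...,19: E = 31/31 + 31/30 + 31/29 + ... + 31/13 + 31/12 = 31.22840.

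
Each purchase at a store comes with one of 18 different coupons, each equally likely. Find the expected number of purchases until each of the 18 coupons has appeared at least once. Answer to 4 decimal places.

62.9119

Split into phases: going from k distinct to k+1 distinct takes on average 18/(18-k) purchases.
E[T] = 18/18 + 18/17 + 18/16 + ... + 18/2 + 18/1 = 18·H_{18}.
H_{18} = 3.49511, so E[T] = 62.91195.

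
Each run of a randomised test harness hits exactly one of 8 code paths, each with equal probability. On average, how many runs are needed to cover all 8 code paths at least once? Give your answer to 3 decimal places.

21.743

After k distinct code paths have appeared, the next run gives a new one with probability (8-k)/8, so the expected wait for the (k+1)-th is 8/(8-k).
E[T] = 8/8 + 8/7 + 8/6 + ... + 8/2 + 8/1 = 8·H_{8}.
H_{8} = 2.7179, so E[T] = 21.7429.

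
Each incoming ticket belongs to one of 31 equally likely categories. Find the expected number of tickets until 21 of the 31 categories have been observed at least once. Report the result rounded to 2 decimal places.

34.05

With k distinct categories already seen, the next new one arrives after an expected 31/(31-k) tickets.
Sum over k = 0,...,20: E = 31/31 + 31/30 + 31/29 + ... + 31/12 + 31/11 = 34.047.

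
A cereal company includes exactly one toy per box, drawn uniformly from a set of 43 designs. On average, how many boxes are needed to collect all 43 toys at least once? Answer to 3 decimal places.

The wait to go from k to k+1 distinct toys is geometric with mean 43/(43-k).
E[T] = 43/43 + 43/42 + 43/41 + ... + 43/2 + 43/1 = 43·H_{43}.
H_{43} = 4.3500, so E[T] = 187.0499.

187.050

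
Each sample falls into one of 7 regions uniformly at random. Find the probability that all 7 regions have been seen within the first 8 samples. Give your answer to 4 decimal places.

Let A_i be the event that region i is missing after 8 samples. By inclusion–exclusion on the A_i,
P(all seen) = Σ_{j=0}^{7} (-1)^j C(7,j)((7-j)/7)^8
= 1.00000 - 2.03950 + 1.42297 - 0.39789 + 0.03983 - 0.00093 + 0.00000 - 0.00000
= 0.02448.

0.0245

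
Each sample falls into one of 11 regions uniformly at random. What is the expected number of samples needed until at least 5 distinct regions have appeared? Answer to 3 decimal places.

6.269

With k distinct regions already seen, the next new one arrives after an expected 11/(11-k) samples.
Sum over k = 0,...,4: E = 11/11 + 11/10 + 11/9 + 11/8 + 11/7 = 6.2687.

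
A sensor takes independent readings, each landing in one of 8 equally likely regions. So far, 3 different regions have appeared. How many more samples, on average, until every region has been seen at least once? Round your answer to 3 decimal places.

The wait to go from k to k+1 distinct regions is geometric with mean 8/(8-k).
Sum over k = 3,...,7: E = 8/5 + 8/4 + 8/3 + 8/2 + 8/1 = 18.2667.

18.267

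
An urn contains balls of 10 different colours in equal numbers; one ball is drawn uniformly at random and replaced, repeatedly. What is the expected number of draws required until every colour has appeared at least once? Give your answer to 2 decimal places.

29.29

Split into phases: going from k distinct to k+1 distinct takes on average 10/(10-k) draws.
E[T] = 10/10 + 10/9 + 10/8 + ... + 10/2 + 10/1 = 10·H_{10}.
H_{10} = 2.929, so E[T] = 29.290.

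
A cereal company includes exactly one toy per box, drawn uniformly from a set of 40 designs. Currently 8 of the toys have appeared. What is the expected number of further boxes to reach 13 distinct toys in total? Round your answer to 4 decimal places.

6.6815

From k distinct to k+1 distinct takes on average 40/(40-k) boxes.
Sum over k = 8,...,12: E = 40/32 + 40/31 + 40/30 + 40/29 + 40/28 = 6.68154.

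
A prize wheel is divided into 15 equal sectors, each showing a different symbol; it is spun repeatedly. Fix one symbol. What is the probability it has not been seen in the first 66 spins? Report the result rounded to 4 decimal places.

On each spin the fixed symbol fails to appear with probability 14/15.
P(still missing after 66) = (14/15)^66 = 0.01053.

0.0105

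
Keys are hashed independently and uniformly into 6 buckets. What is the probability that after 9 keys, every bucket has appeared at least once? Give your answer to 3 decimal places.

By inclusion–exclusion over which buckets are missing,
P(all seen) = Σ_{j=0}^{6} (-1)^j C(6,j)((6-j)/6)^9
= 1.0000 - 1.1628 + 0.3902 - 0.0391 + 0.0008 - 0.0000 + 0.0000
= 0.1890.

0.189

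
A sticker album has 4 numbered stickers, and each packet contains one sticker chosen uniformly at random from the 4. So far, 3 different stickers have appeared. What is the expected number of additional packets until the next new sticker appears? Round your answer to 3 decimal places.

Each packet yields a new sticker with probability (4-3)/4 = 1/4, so the wait is geometric with mean 4/1.
E = 4/1 = 4.0000.

4.000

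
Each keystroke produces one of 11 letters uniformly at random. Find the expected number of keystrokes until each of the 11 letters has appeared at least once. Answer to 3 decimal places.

33.219

After k distinct letters have appeared, the next keystroke gives a new one with probability (11-k)/11, so the expected wait for the (k+1)-th is 11/(11-k).
E[T] = 11/11 + 11/10 + 11/9 + ... + 11/2 + 11/1 = 11·H_{11}.
H_{11} = 3.0199, so E[T] = 33.2187.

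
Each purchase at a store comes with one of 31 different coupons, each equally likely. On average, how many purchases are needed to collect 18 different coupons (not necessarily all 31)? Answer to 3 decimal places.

26.260

Going from k to k+1 distinct takes a geometric number of purchases with mean 31/(31-k).
Sum over k = 0,...,17: E = 31/31 + 31/30 + 31/29 + ... + 31/15 + 31/14 = 26.2605.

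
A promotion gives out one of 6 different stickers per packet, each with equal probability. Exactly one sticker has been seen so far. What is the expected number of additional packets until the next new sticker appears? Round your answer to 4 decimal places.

Each packet yields a new sticker with probability (6-1)/6 = 5/6, so the wait is geometric with mean 6/5.
E = 6/5 = 1.20000.

1.2000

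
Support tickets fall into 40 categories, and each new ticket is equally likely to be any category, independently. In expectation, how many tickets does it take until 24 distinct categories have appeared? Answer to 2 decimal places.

35.91

Going from k to k+1 distinct takes a geometric number of tickets with mean 40/(40-k).
Sum over k = 0,...,23: E = 40/40 + 40/39 + 40/38 + ... + 40/18 + 40/17 = 35.913.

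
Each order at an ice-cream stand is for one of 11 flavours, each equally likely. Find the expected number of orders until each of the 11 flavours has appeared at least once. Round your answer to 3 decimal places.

33.219

After k distinct flavours have appeared, the next order gives a new one with probability (11-k)/11, so the expected wait for the (k+1)-th is 11/(11-k).
E[T] = 11/11 + 11/10 + 11/9 + ... + 11/2 + 11/1 = 11·H_{11}.
H_{11} = 3.0199, so E[T] = 33.2187.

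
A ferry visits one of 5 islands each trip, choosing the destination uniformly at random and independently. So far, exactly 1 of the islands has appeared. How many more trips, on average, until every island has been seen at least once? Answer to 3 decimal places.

The wait to go from k to k+1 distinct islands is geometric with mean 5/(5-k).
Sum over k = 1,...,4: E = 5/4 + 5/3 + 5/2 + 5/1 = 10.4167.

10.417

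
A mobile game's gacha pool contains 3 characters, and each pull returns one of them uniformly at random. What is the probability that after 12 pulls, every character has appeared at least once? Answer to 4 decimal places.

0.9769

Let A_i be the event that character i is missing after 12 pulls. By inclusion–exclusion on the A_i,
P(all seen) = Σ_{j=0}^{3} (-1)^j C(3,j)((3-j)/3)^12
= 1.00000 - 0.02312 + 0.00001 - 0.00000
= 0.97688.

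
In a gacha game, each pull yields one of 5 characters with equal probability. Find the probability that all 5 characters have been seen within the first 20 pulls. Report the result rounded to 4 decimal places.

Let A_i be the event that character i is missing after 20 pulls. By inclusion–exclusion on the A_i,
P(all seen) = Σ_{j=0}^{5} (-1)^j C(5,j)((5-j)/5)^20
= 1.00000 - 0.05765 + 0.00037 - 0.00000 + 0.00000 - 0.00000
= 0.94272.

0.9427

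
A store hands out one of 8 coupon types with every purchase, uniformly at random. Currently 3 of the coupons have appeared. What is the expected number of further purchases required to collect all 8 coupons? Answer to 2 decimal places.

18.27

From k distinct to k+1 distinct takes on average 8/(8-k) purchases.
Sum over k = 3,...,7: E = 8/5 + 8/4 + 8/3 + 8/2 + 8/1 = 18.267.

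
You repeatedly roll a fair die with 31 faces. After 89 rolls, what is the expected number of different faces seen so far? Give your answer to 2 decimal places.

29.33

For each face, P(seen in 89 rolls) = 1 - (30/31)^89 = 0.946.
By linearity of expectation, E[distinct seen] = 31·(1 - (30/31)^89) = 29.325.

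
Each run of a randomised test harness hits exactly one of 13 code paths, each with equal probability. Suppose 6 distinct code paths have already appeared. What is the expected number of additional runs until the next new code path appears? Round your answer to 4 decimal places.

The number of runs until the next new code path is geometric with success probability 7/13, so its mean is 13/7.
E = 13/7 = 1.85714.

1.8571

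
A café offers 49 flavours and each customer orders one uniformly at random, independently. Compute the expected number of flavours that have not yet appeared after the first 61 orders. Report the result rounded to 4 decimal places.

13.9300

For each flavour, P(unseen after 61) = (48/49)^61 = 0.28429.
By linearity of expectation, E[unseen] = 49·(48/49)^61 = 13.92999.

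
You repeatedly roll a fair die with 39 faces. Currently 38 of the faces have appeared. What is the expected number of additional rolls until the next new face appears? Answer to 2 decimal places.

Each roll yields a new face with probability (39-38)/39 = 1/39, so the wait is geometric with mean 39/1.
E = 39/1 = 39.000.

39.00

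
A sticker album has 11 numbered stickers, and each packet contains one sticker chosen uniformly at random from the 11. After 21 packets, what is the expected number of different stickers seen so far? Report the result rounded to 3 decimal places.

For each sticker, P(seen in 21 packets) = 1 - (10/11)^21 = 0.8649.
By linearity of expectation, E[distinct seen] = 11·(1 - (10/11)^21) = 9.5136.

9.514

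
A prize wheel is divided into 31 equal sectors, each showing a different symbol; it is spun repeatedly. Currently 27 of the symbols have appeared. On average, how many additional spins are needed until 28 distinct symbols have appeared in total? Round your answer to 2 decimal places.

7.75

From k distinct to k+1 distinct takes on average 31/(31-k) spins.
Only the k = 27 term is needed: E = 31/4 = 7.750.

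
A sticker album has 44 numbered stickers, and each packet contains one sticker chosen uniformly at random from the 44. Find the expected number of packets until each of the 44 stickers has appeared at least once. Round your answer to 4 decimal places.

192.3999

Split into phases: going from k distinct to k+1 distinct takes on average 44/(44-k) packets.
E[T] = 44/44 + 44/43 + 44/42 + ... + 44/2 + 44/1 = 44·H_{44}.
H_{44} = 4.37273, so E[T] = 192.39994.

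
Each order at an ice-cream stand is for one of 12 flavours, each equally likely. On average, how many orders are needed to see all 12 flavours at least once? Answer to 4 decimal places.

Split into phases: going from k distinct to k+1 distinct takes on average 12/(12-k) orders.
E[T] = 12/12 + 12/11 + 12/10 + ... + 12/2 + 12/1 = 12·H_{12}.
H_{12} = 3.10321, so E[T] = 37.23853.

37.2385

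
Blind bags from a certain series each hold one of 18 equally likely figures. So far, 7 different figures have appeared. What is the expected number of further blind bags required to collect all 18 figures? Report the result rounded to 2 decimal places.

With k distinct figures already seen, the next new one takes an expected 18/(18-k) blind bags.
Sum over k = 7,...,17: E = 18/11 + 18/10 + 18/9 + ... + 18/2 + 18/1 = 54.358.

54.36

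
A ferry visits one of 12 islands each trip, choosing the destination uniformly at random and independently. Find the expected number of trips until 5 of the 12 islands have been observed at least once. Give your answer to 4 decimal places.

6.1242

With k distinct islands already seen, the next new one arrives after an expected 12/(12-k) trips.
Sum over k = 0,...,4: E = 12/12 + 12/11 + 12/10 + 12/9 + 12/8 = 6.12424.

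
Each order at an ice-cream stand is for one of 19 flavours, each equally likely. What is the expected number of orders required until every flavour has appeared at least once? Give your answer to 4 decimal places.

After k distinct flavours have appeared, the next order gives a new one with probability (19-k)/19, so the expected wait for the (k+1)-th is 19/(19-k).
E[T] = 19/19 + 19/18 + 19/17 + ... + 19/2 + 19/1 = 19·H_{19}.
H_{19} = 3.54774, so E[T] = 67.40705.

67.4071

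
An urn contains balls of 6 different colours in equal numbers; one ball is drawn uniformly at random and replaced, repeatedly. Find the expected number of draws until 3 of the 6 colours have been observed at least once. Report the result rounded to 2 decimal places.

With k distinct colours already seen, the next new one arrives after an expected 6/(6-k) draws.
Sum over k = 0,...,2: E = 6/6 + 6/5 + 6/4 = 3.700.

3.70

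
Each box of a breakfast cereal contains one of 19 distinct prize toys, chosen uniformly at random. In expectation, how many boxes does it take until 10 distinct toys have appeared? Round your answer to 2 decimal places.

Going from k to k+1 distinct takes a geometric number of boxes with mean 19/(19-k).
Sum over k = 0,...,9: E = 19/19 + 19/18 + 19/17 + ... + 19/11 + 19/10 = 13.657.

13.66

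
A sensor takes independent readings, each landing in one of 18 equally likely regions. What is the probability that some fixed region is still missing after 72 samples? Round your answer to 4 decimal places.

On each sample the fixed region fails to appear with probability 17/18.
P(still missing after 72) = (17/18)^72 = 0.01632.

0.0163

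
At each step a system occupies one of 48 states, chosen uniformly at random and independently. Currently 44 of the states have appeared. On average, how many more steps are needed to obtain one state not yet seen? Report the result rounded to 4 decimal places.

12.0000

Each step yields a new state with probability (48-44)/48 = 4/48, so the wait is geometric with mean 48/4.
E = 48/4 = 12.00000.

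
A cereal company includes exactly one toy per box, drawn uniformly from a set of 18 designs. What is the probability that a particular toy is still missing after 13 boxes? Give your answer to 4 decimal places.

0.4757

On each box the fixed toy fails to appear with probability 17/18.
P(still missing after 13) = (17/18)^13 = 0.47566.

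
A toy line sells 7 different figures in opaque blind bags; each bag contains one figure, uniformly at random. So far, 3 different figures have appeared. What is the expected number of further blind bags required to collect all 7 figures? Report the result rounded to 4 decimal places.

With k distinct figures already seen, the next new one takes an expected 7/(7-k) blind bags.
Sum over k = 3,...,6: E = 7/4 + 7/3 + 7/2 + 7/1 = 14.58333.

14.5833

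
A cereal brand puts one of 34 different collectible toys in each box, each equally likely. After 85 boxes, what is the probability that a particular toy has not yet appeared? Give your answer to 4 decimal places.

Each box misses the fixed toy with probability (34-1)/34 = 33/34, independently.
P(still missing after 85) = (33/34)^85 = 0.07906.

0.0791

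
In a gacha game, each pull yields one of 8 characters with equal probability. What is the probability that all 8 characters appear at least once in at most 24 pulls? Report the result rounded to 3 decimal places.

0.703

Let A_i be the event that character i is missing after 24 pulls. By inclusion–exclusion on the A_i,
P(all seen) = Σ_{j=0}^{8} (-1)^j C(8,j)((8-j)/8)^24
= 1.0000 - 0.3246 + 0.0281 - 0.0007 + 0.0000 - 0.0000 + 0.0000 - 0.0000 + 0.0000
= 0.7028.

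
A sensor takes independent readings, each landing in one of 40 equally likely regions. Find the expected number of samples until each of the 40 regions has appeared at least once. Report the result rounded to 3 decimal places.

The wait to go from k to k+1 distinct regions is geometric with mean 40/(40-k).
E[T] = 40/40 + 40/39 + 40/38 + ... + 40/2 + 40/1 = 40·H_{40}.
H_{40} = 4.2785, so E[T] = 171.1417.

171.142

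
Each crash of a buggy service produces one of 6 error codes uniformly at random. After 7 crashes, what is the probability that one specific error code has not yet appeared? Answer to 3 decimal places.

On each crash the fixed error code fails to appear with probability 5/6.
P(still missing after 7) = (5/6)^7 = 0.2791.

0.279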